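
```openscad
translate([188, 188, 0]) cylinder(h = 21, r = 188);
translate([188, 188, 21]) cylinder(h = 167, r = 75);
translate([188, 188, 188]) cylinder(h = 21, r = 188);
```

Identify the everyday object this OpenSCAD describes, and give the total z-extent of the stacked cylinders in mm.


A spool. The overall height is 209 mm.

Three coaxial cylinders, large–small–large — a spool. Two 21 mm flanges and a 167 mm core give 21 + 167 + 21 = 209 mm.


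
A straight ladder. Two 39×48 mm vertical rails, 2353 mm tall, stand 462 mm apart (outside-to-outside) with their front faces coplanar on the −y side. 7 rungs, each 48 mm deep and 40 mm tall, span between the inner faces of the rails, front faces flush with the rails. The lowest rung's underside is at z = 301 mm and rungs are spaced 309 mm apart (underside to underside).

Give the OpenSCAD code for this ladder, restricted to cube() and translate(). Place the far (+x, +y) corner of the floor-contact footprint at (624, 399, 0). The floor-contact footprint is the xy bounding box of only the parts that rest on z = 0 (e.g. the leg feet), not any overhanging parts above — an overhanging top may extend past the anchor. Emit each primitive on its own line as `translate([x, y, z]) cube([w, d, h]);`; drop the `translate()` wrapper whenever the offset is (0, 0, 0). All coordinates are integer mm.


translate([162, 351, 0]) cube([39, 48, 2353]);
translate([585, 351, 0]) cube([39, 48, 2353]);
translate([201, 351, 301]) cube([384, 48, 40]);
translate([201, 351, 610]) cube([384, 48, 40]);
translate([201, 351, 919]) cube([384, 48, 40]);
translate([201, 351, 1228]) cube([384, 48, 40]);
translate([201, 351, 1537]) cube([384, 48, 40]);
translate([201, 351, 1846]) cube([384, 48, 40]);
translate([201, 351, 2155]) cube([384, 48, 40]);


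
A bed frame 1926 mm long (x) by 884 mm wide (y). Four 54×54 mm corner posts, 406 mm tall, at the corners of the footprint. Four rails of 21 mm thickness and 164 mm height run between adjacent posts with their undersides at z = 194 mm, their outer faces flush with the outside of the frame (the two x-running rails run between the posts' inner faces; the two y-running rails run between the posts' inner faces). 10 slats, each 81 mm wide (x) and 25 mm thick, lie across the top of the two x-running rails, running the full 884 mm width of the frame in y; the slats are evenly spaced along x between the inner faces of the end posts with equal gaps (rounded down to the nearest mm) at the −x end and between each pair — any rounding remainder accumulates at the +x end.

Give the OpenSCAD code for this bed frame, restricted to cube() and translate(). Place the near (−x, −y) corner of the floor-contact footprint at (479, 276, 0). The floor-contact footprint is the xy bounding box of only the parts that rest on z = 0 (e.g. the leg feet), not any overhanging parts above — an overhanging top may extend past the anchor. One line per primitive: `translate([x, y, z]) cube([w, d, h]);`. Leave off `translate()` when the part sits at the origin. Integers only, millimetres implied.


translate([479, 276, 0]) cube([54, 54, 406]);
translate([479, 1106, 0]) cube([54, 54, 406]);
translate([2351, 276, 0]) cube([54, 54, 406]);
translate([2351, 1106, 0]) cube([54, 54, 406]);
translate([533, 276, 194]) cube([1818, 21, 164]);
translate([533, 1139, 194]) cube([1818, 21, 164]);
translate([479, 330, 194]) cube([21, 776, 164]);
translate([2384, 330, 194]) cube([21, 776, 164]);
translate([624, 276, 358]) cube([81, 884, 25]);
translate([796, 276, 358]) cube([81, 884, 25]);
translate([968, 276, 358]) cube([81, 884, 25]);
translate([1140, 276, 358]) cube([81, 884, 25]);
translate([1312, 276, 358]) cube([81, 884, 25]);
translate([1484, 276, 358]) cube([81, 884, 25]);
translate([1656, 276, 358]) cube([81, 884, 25]);
translate([1828, 276, 358]) cube([81, 884, 25]);
translate([2000, 276, 358]) cube([81, 884, 25]);
translate([2172, 276, 358]) cube([81, 884, 25]);


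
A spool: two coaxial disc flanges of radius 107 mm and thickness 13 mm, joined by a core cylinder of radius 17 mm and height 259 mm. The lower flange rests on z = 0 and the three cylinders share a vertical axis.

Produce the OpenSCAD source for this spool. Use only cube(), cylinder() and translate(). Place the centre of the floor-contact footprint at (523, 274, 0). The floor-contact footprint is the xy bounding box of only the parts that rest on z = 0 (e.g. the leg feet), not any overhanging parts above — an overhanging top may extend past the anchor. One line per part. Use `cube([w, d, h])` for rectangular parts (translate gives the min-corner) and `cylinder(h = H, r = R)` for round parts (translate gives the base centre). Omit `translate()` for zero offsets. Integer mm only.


translate([523, 274, 0]) cylinder(h = 13, r = 107);
translate([523, 274, 13]) cylinder(h = 259, r = 17);
translate([523, 274, 272]) cylinder(h = 13, r = 107);


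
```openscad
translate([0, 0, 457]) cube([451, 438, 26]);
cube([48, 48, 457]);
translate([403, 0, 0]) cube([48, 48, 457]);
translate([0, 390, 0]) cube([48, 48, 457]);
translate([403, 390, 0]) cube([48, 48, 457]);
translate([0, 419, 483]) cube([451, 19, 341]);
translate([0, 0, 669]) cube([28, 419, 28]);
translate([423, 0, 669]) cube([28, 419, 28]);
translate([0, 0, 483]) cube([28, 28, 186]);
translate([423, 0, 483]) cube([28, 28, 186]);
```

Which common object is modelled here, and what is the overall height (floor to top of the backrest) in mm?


A chair. The overall height is 824 mm.

A slab on four corner posts with a tall panel at the back — a chair. The seat slab sits at z = 457 with thickness 26, and the 341 mm backrest starts at the seat top, so the overall height is 457 + 26 + 341 = 824 mm.


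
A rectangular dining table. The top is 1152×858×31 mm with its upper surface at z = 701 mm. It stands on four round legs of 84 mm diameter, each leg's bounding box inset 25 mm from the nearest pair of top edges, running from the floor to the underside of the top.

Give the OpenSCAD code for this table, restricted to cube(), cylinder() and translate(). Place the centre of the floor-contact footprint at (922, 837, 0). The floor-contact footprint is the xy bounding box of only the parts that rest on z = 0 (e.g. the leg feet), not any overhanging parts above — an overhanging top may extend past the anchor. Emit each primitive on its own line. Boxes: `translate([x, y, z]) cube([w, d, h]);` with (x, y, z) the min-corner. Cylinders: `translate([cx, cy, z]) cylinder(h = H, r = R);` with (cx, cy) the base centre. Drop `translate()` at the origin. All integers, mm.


translate([346, 408, 670]) cube([1152, 858, 31]);
translate([413, 475, 0]) cylinder(h = 670, r = 42);
translate([1431, 475, 0]) cylinder(h = 670, r = 42);
translate([413, 1199, 0]) cylinder(h = 670, r = 42);
translate([1431, 1199, 0]) cylinder(h = 670, r = 42);


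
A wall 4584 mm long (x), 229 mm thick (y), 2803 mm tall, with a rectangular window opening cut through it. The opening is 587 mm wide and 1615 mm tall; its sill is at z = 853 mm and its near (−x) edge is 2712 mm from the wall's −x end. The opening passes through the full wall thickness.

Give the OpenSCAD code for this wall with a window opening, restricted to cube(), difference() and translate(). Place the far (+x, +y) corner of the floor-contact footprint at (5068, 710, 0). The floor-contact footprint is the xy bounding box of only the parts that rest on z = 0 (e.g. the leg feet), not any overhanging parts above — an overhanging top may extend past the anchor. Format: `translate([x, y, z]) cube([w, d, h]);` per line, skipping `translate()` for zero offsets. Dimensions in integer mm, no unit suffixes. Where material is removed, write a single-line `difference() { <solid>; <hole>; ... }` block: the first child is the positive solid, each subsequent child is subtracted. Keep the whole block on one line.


difference() { translate([484, 481, 0]) cube([4584, 229, 2803]); translate([3196, 481, 853]) cube([587, 229, 1615]); }


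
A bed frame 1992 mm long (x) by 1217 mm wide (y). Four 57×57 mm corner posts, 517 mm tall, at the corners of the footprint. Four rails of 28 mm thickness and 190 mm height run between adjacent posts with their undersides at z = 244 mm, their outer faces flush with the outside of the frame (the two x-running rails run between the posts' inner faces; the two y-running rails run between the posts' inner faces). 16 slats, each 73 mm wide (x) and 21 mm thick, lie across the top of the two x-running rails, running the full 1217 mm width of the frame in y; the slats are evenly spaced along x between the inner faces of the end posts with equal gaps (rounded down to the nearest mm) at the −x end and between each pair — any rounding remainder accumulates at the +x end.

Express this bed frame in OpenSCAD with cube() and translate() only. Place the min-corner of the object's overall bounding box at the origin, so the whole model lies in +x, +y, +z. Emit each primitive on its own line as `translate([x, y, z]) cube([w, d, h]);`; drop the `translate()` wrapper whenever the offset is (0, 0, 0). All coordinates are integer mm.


cube([57, 57, 517]);
translate([0, 1160, 0]) cube([57, 57, 517]);
translate([1935, 0, 0]) cube([57, 57, 517]);
translate([1935, 1160, 0]) cube([57, 57, 517]);
translate([57, 0, 244]) cube([1878, 28, 190]);
translate([57, 1189, 244]) cube([1878, 28, 190]);
translate([0, 57, 244]) cube([28, 1103, 190]);
translate([1964, 57, 244]) cube([28, 1103, 190]);
translate([98, 0, 434]) cube([73, 1217, 21]);
translate([212, 0, 434]) cube([73, 1217, 21]);
translate([326, 0, 434]) cube([73, 1217, 21]);
translate([440, 0, 434]) cube([73, 1217, 21]);
translate([554, 0, 434]) cube([73, 1217, 21]);
translate([668, 0, 434]) cube([73, 1217, 21]);
translate([782, 0, 434]) cube([73, 1217, 21]);
translate([896, 0, 434]) cube([73, 1217, 21]);
translate([1010, 0, 434]) cube([73, 1217, 21]);
translate([1124, 0, 434]) cube([73, 1217, 21]);
translate([1238, 0, 434]) cube([73, 1217, 21]);
translate([1352, 0, 434]) cube([73, 1217, 21]);
translate([1466, 0, 434]) cube([73, 1217, 21]);
translate([1580, 0, 434]) cube([73, 1217, 21]);
translate([1694, 0, 434]) cube([73, 1217, 21]);
translate([1808, 0, 434]) cube([73, 1217, 21]);


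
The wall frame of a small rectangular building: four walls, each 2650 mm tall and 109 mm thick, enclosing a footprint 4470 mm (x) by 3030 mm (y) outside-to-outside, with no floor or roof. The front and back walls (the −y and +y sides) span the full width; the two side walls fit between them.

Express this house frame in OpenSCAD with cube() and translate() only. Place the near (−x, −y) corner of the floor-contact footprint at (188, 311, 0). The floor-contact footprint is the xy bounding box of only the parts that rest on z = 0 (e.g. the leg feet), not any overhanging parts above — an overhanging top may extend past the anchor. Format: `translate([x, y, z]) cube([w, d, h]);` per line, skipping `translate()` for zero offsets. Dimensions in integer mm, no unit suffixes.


translate([188, 311, 0]) cube([4470, 109, 2650]);
translate([188, 3232, 0]) cube([4470, 109, 2650]);
translate([188, 420, 0]) cube([109, 2812, 2650]);
translate([4549, 420, 0]) cube([109, 2812, 2650]);


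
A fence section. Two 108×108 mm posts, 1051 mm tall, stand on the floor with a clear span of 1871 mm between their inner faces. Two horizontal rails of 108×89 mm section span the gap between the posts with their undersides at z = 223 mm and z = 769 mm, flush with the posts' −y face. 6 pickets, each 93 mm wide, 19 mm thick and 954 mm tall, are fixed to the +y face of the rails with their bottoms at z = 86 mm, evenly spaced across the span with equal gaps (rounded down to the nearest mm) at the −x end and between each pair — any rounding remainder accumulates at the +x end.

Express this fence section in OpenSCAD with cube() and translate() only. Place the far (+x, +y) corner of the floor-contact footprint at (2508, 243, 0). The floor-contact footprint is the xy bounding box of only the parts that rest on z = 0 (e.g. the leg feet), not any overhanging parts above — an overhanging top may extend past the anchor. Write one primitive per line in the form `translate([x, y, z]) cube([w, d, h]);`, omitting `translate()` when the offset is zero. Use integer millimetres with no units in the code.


translate([421, 135, 0]) cube([108, 108, 1051]);
translate([2400, 135, 0]) cube([108, 108, 1051]);
translate([529, 135, 223]) cube([1871, 108, 89]);
translate([529, 135, 769]) cube([1871, 108, 89]);
translate([716, 243, 86]) cube([93, 19, 954]);
translate([996, 243, 86]) cube([93, 19, 954]);
translate([1276, 243, 86]) cube([93, 19, 954]);
translate([1556, 243, 86]) cube([93, 19, 954]);
translate([1836, 243, 86]) cube([93, 19, 954]);
translate([2116, 243, 86]) cube([93, 19, 954]);


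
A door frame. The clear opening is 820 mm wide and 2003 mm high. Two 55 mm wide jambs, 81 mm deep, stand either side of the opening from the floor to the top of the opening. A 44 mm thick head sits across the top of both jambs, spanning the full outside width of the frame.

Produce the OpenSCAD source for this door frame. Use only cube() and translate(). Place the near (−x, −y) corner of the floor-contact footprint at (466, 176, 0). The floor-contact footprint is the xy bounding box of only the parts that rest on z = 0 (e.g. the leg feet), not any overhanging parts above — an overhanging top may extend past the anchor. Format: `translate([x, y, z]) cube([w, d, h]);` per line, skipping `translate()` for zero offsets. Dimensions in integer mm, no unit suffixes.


translate([466, 176, 0]) cube([55, 81, 2003]);
translate([1341, 176, 0]) cube([55, 81, 2003]);
translate([466, 176, 2003]) cube([930, 81, 44]);


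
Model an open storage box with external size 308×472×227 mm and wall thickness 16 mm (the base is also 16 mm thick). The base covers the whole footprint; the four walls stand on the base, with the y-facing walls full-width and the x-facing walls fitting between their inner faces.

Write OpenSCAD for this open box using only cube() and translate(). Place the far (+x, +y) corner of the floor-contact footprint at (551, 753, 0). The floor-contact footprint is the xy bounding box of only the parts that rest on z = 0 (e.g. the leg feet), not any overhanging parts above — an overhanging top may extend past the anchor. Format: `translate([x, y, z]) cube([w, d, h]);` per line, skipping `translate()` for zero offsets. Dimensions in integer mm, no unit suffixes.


translate([243, 281, 0]) cube([308, 472, 16]);
translate([243, 281, 16]) cube([308, 16, 211]);
translate([243, 737, 16]) cube([308, 16, 211]);
translate([243, 297, 16]) cube([16, 440, 211]);
translate([535, 297, 16]) cube([16, 440, 211]);


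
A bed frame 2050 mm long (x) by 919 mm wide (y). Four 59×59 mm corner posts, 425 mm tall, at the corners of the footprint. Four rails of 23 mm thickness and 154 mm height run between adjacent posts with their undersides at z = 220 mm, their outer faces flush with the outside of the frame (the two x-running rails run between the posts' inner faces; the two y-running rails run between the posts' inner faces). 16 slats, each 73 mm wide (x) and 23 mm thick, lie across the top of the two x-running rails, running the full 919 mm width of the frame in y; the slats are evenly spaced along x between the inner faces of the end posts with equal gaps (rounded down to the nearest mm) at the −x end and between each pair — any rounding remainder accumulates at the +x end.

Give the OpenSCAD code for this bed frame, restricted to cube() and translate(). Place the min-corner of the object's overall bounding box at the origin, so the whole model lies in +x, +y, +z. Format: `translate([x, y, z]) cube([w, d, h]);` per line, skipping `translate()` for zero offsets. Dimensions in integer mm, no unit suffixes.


// slat z = rail_z + rail_h = 220 + 154 = 374
// slat gap = ⌊(1932 − 16·73) / 17⌋ = 44
cube([59, 59, 425]);
translate([0, 860, 0]) cube([59, 59, 425]);
translate([1991, 0, 0]) cube([59, 59, 425]);
translate([1991, 860, 0]) cube([59, 59, 425]);
translate([59, 0, 220]) cube([1932, 23, 154]);
translate([59, 896, 220]) cube([1932, 23, 154]);
translate([0, 59, 220]) cube([23, 801, 154]);
translate([2027, 59, 220]) cube([23, 801, 154]);
translate([103, 0, 374]) cube([73, 919, 23]);
translate([220, 0, 374]) cube([73, 919, 23]);
translate([337, 0, 374]) cube([73, 919, 23]);
translate([454, 0, 374]) cube([73, 919, 23]);
translate([571, 0, 374]) cube([73, 919, 23]);
translate([688, 0, 374]) cube([73, 919, 23]);
translate([805, 0, 374]) cube([73, 919, 23]);
translate([922, 0, 374]) cube([73, 919, 23]);
translate([1039, 0, 374]) cube([73, 919, 23]);
translate([1156, 0, 374]) cube([73, 919, 23]);
translate([1273, 0, 374]) cube([73, 919, 23]);
translate([1390, 0, 374]) cube([73, 919, 23]);
translate([1507, 0, 374]) cube([73, 919, 23]);
translate([1624, 0, 374]) cube([73, 919, 23]);
translate([1741, 0, 374]) cube([73, 919, 23]);
translate([1858, 0, 374]) cube([73, 919, 23]);


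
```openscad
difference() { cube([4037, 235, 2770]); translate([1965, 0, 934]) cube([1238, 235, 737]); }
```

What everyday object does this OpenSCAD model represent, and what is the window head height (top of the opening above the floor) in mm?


A wall with a window opening. The window head height is 1671 mm.

A wall with a rectangular opening subtracted — a window. Sill at z = 934, opening 737 mm tall, so the head is at 934 + 737 = 1671 mm.


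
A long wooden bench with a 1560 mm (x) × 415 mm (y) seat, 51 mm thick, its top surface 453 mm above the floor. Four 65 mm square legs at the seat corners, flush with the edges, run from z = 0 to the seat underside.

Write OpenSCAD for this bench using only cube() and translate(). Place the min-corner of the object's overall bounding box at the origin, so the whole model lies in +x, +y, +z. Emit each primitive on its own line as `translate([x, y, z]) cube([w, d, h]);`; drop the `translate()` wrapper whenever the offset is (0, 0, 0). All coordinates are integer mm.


// leg_h = 453 − 51 = 402
translate([0, 0, 402]) cube([1560, 415, 51]);
cube([65, 65, 402]);
translate([0, 350, 0]) cube([65, 65, 402]);
translate([1495, 0, 0]) cube([65, 65, 402]);
translate([1495, 350, 0]) cube([65, 65, 402]);


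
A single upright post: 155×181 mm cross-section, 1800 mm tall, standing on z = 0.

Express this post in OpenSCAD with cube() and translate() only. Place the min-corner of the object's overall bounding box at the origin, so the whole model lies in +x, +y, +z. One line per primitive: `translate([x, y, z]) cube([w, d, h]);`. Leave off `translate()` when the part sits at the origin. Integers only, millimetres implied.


cube([155, 181, 1800]);


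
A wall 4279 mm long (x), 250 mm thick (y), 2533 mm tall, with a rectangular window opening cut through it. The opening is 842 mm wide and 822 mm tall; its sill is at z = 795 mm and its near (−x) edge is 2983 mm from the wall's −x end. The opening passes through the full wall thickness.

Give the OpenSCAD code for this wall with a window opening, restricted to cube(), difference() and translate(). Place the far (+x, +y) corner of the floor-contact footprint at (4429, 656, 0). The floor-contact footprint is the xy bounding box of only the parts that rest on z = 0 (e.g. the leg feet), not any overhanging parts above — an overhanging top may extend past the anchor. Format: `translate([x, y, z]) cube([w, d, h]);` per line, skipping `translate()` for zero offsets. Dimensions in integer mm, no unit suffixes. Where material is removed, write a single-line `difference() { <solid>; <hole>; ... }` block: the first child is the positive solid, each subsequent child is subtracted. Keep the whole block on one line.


difference() { translate([150, 406, 0]) cube([4279, 250, 2533]); translate([3133, 406, 795]) cube([842, 250, 822]); }


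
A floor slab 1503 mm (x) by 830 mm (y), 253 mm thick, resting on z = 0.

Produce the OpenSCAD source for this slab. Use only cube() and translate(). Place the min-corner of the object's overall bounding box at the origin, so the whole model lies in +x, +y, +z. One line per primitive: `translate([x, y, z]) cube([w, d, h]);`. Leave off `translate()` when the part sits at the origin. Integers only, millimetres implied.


cube([1503, 830, 253]);


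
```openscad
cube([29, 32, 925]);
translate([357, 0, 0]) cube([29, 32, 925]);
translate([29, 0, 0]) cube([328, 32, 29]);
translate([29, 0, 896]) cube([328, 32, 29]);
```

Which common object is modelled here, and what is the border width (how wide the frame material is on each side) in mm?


A picture frame. The border width is 29 mm.

Four thin pieces enclosing a rectangular opening — a picture frame. The two full-height stiles are 925 mm tall; the top rail sits at z = 896 and is 29 mm tall, so the border above the opening is 925 − 896 = 29 mm, matching the stile x-width.


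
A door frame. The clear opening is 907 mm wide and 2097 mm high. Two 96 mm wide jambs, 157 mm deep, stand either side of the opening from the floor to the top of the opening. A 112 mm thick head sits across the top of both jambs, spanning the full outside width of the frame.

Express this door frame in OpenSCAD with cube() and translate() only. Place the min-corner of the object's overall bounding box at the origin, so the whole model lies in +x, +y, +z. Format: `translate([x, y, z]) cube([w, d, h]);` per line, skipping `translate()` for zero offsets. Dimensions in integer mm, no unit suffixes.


cube([96, 157, 2097]);
translate([1003, 0, 0]) cube([96, 157, 2097]);
translate([0, 0, 2097]) cube([1099, 157, 112]);


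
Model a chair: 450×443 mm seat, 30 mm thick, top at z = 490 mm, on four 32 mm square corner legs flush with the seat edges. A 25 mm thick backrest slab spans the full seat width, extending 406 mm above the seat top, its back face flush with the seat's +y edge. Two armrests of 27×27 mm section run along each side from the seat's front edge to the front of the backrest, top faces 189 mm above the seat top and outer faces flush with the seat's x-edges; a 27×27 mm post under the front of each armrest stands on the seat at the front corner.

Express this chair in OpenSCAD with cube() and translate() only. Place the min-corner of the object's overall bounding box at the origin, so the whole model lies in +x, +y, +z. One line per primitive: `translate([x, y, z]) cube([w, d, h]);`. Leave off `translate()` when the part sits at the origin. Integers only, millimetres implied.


translate([0, 0, 460]) cube([450, 443, 30]);
cube([32, 32, 460]);
translate([418, 0, 0]) cube([32, 32, 460]);
translate([0, 411, 0]) cube([32, 32, 460]);
translate([418, 411, 0]) cube([32, 32, 460]);
translate([0, 418, 490]) cube([450, 25, 406]);
translate([0, 0, 652]) cube([27, 418, 27]);
translate([423, 0, 652]) cube([27, 418, 27]);
translate([0, 0, 490]) cube([27, 27, 162]);
translate([423, 0, 490]) cube([27, 27, 162]);


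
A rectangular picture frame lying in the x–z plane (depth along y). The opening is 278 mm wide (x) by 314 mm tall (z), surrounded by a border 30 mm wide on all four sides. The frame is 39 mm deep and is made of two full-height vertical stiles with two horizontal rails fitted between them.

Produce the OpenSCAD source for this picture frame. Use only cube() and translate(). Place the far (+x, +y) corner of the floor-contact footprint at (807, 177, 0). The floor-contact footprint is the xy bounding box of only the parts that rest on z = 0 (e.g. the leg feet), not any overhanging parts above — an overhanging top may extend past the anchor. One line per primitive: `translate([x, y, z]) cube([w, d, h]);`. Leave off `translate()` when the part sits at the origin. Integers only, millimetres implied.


translate([469, 138, 0]) cube([30, 39, 374]);
translate([777, 138, 0]) cube([30, 39, 374]);
translate([499, 138, 0]) cube([278, 39, 30]);
translate([499, 138, 344]) cube([278, 39, 30]);


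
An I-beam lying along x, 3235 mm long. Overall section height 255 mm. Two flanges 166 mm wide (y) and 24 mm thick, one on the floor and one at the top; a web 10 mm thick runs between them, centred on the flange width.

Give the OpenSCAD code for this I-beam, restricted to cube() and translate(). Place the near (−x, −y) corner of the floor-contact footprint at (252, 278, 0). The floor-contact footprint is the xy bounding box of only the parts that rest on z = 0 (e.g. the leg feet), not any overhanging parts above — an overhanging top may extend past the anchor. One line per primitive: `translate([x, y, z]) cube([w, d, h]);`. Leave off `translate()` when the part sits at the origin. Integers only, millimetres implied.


translate([252, 278, 0]) cube([3235, 166, 24]);
translate([252, 356, 24]) cube([3235, 10, 207]);
translate([252, 278, 231]) cube([3235, 166, 24]);


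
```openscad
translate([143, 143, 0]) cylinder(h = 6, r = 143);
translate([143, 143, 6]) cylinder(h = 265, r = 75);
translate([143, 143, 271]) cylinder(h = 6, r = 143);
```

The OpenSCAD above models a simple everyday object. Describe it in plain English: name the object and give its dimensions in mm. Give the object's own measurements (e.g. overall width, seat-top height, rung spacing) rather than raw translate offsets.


A spool: two coaxial disc flanges of radius 143 mm and thickness 6 mm, joined by a core cylinder of radius 75 mm and height 265 mm. The lower flange rests on z = 0 and the three cylinders share a vertical axis.


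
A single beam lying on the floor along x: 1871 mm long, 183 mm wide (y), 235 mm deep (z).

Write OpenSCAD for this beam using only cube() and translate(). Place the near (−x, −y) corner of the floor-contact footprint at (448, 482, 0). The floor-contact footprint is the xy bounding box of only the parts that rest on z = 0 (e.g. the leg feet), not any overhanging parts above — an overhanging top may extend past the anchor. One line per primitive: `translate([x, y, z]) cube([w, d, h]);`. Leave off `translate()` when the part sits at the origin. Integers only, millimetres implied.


translate([448, 482, 0]) cube([1871, 183, 235]);


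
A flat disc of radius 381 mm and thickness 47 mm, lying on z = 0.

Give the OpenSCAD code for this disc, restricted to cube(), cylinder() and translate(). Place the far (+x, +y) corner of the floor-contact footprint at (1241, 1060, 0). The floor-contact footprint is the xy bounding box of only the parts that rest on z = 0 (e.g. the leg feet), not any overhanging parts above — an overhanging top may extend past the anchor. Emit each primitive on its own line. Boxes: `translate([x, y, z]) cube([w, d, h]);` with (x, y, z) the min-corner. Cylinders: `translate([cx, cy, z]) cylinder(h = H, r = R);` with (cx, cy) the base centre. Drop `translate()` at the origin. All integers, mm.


translate([860, 679, 0]) cylinder(h = 47, r = 381);


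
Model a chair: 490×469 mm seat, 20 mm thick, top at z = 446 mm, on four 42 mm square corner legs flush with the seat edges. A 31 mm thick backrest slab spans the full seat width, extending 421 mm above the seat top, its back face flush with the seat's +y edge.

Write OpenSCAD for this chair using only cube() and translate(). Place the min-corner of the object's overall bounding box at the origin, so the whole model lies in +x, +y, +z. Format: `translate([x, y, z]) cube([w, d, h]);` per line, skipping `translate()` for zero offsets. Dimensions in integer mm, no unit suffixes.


translate([0, 0, 426]) cube([490, 469, 20]);
cube([42, 42, 426]);
translate([448, 0, 0]) cube([42, 42, 426]);
translate([0, 427, 0]) cube([42, 42, 426]);
translate([448, 427, 0]) cube([42, 42, 426]);
translate([0, 438, 446]) cube([490, 31, 421]);


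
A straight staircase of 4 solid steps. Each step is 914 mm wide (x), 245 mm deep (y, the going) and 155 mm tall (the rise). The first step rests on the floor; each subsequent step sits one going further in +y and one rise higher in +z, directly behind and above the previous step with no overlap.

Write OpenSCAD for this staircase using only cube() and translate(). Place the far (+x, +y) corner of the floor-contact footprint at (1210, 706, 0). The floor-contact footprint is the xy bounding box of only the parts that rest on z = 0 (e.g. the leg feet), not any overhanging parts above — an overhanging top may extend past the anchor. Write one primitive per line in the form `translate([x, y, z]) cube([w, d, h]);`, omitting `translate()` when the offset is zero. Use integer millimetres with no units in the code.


translate([296, 461, 0]) cube([914, 245, 155]);
translate([296, 706, 155]) cube([914, 245, 155]);
translate([296, 951, 310]) cube([914, 245, 155]);
translate([296, 1196, 465]) cube([914, 245, 155]);


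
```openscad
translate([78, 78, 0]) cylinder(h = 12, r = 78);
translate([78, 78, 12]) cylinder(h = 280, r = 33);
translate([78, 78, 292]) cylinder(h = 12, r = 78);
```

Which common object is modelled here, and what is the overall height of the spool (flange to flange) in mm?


A spool. The overall height is 304 mm.

Three coaxial cylinders, large–small–large — a spool. Two 12 mm flanges and a 280 mm core give 12 + 280 + 12 = 304 mm.


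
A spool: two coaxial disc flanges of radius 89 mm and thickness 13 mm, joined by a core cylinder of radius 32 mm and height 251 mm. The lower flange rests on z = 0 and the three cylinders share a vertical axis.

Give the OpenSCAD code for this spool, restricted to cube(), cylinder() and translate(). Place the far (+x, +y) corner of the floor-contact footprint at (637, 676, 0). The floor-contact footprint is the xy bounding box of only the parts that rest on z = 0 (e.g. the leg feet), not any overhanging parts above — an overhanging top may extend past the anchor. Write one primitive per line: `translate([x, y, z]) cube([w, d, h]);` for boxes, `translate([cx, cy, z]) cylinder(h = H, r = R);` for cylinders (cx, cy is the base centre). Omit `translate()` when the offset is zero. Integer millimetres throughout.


translate([548, 587, 0]) cylinder(h = 13, r = 89);
translate([548, 587, 13]) cylinder(h = 251, r = 32);
translate([548, 587, 264]) cylinder(h = 13, r = 89);


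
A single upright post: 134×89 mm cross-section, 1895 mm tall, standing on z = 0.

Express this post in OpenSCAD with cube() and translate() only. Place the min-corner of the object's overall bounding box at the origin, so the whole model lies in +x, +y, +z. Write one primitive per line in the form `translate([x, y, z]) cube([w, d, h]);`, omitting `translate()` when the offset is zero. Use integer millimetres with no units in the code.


cube([134, 89, 1895]);


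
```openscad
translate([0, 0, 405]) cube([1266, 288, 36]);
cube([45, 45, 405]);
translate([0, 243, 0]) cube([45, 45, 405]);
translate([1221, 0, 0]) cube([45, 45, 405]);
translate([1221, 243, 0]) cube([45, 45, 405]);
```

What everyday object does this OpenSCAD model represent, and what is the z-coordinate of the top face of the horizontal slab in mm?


A bench. The seat-top height is 441 mm.

A long slab on four corner posts — a bench. The slab sits at z = 405 with thickness 36, so the top is 405 + 36 = 441 mm.


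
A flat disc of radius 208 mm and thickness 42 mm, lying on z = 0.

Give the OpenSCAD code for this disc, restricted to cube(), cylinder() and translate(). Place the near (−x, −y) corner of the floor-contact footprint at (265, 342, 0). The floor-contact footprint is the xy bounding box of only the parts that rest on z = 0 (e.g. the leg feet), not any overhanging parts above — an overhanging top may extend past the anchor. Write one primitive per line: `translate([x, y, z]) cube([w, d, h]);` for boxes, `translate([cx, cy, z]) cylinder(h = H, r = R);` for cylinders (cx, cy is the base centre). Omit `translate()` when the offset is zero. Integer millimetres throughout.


translate([473, 550, 0]) cylinder(h = 42, r = 208);


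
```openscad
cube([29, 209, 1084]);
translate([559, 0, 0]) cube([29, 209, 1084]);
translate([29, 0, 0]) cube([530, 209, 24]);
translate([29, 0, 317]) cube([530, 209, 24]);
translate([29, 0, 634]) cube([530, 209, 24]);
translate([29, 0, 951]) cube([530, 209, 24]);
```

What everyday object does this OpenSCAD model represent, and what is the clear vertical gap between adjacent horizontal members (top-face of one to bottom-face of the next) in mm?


A bookshelf. The clear shelf gap is 293 mm.

Two tall side panels with 4 horizontal boards between them — a bookshelf. The first two shelf undersides are at z = 0 and z = 317; with shelf thickness 24, the clear gap is 317 − 0 − 24 = 293 mm.


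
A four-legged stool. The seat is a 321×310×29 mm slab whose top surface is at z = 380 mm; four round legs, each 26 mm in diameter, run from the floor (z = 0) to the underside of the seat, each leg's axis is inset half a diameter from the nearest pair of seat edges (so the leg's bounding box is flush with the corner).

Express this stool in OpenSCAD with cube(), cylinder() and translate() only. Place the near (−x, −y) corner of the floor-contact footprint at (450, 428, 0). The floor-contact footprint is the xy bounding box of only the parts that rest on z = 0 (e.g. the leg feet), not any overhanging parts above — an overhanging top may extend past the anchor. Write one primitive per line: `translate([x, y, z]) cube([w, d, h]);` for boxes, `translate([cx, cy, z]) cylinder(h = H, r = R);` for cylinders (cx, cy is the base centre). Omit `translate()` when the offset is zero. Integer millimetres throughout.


// leg_h = 380 - 29 = 351
translate([450, 428, 351]) cube([321, 310, 29]);
translate([463, 441, 0]) cylinder(h = 351, r = 13);
translate([758, 441, 0]) cylinder(h = 351, r = 13);
translate([463, 725, 0]) cylinder(h = 351, r = 13);
translate([758, 725, 0]) cylinder(h = 351, r = 13);


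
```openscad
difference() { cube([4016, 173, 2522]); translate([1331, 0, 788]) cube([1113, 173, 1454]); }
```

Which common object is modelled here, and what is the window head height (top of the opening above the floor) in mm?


A wall with a window opening. The window head height is 2242 mm.

A wall with a rectangular opening subtracted — a window. Sill at z = 788, opening 1454 mm tall, so the head is at 788 + 1454 = 2242 mm.


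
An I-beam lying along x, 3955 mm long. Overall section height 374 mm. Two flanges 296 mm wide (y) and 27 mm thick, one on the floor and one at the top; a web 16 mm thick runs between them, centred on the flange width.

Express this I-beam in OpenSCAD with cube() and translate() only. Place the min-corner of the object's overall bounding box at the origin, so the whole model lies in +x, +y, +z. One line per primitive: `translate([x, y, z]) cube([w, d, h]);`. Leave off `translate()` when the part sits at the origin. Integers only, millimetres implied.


cube([3955, 296, 27]);
translate([0, 140, 27]) cube([3955, 16, 320]);
translate([0, 0, 347]) cube([3955, 296, 27]);


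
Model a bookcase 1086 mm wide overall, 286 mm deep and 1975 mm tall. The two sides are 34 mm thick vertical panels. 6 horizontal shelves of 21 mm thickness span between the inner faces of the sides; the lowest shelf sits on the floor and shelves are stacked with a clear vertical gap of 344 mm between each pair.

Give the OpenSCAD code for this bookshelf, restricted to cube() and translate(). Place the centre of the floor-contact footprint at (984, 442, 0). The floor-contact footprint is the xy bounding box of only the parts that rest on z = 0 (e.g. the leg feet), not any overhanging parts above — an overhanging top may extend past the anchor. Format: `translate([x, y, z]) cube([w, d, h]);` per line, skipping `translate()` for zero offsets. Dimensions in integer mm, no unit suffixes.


translate([441, 299, 0]) cube([34, 286, 1975]);
translate([1493, 299, 0]) cube([34, 286, 1975]);
translate([475, 299, 0]) cube([1018, 286, 21]);
translate([475, 299, 365]) cube([1018, 286, 21]);
translate([475, 299, 730]) cube([1018, 286, 21]);
translate([475, 299, 1095]) cube([1018, 286, 21]);
translate([475, 299, 1460]) cube([1018, 286, 21]);
translate([475, 299, 1825]) cube([1018, 286, 21]);


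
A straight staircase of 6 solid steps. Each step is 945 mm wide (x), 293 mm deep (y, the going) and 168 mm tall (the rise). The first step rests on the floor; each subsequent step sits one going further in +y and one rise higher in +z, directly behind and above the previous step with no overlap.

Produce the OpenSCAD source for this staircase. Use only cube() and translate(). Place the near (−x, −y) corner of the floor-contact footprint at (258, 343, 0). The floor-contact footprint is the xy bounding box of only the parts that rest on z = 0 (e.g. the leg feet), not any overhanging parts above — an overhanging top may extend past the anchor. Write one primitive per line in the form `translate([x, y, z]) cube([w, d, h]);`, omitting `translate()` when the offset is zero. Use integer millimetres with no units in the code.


translate([258, 343, 0]) cube([945, 293, 168]);
translate([258, 636, 168]) cube([945, 293, 168]);
translate([258, 929, 336]) cube([945, 293, 168]);
translate([258, 1222, 504]) cube([945, 293, 168]);
translate([258, 1515, 672]) cube([945, 293, 168]);
translate([258, 1808, 840]) cube([945, 293, 168]);


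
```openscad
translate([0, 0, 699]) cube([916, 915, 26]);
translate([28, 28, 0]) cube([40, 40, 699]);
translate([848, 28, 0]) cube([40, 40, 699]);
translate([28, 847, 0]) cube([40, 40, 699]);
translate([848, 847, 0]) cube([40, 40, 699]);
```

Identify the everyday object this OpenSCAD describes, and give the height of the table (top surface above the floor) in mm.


A table. The table height is 725 mm.

A 916×915×26 slab sits at z = 699 on four 40 mm square posts — a table. The top surface is at 699 + 26 = 725 mm.


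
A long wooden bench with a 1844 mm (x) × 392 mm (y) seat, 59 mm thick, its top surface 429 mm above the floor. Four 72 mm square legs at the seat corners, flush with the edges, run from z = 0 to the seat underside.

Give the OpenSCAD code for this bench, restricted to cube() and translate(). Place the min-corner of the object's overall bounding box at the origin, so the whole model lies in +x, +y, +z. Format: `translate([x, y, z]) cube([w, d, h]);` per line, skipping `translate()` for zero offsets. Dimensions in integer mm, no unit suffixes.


// leg_h = 429 − 59 = 370
translate([0, 0, 370]) cube([1844, 392, 59]);
cube([72, 72, 370]);
translate([0, 320, 0]) cube([72, 72, 370]);
translate([1772, 0, 0]) cube([72, 72, 370]);
translate([1772, 320, 0]) cube([72, 72, 370]);


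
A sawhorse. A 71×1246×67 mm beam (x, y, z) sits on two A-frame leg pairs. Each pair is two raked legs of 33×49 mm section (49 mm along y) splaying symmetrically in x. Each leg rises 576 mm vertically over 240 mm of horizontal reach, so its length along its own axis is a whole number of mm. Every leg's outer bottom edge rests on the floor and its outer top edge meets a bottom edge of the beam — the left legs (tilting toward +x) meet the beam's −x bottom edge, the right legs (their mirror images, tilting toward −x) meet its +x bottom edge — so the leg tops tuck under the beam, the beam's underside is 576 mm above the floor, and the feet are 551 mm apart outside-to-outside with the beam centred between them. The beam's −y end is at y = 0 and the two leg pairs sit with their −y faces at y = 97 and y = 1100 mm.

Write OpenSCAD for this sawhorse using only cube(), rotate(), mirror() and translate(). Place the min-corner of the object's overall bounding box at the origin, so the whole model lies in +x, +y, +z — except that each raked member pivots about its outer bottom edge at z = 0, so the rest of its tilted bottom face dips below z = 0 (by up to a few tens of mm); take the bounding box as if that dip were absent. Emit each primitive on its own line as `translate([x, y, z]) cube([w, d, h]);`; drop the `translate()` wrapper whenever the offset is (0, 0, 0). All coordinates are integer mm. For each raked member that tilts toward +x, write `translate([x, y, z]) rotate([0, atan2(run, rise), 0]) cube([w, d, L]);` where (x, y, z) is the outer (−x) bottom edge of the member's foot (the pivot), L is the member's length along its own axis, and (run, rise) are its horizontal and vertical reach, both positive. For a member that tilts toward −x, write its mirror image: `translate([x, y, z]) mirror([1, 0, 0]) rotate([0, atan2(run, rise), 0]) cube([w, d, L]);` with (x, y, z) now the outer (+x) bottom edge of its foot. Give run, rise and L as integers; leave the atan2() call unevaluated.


translate([240, 0, 576]) cube([71, 1246, 67]);
translate([0, 97, 0]) rotate([0, atan2(240, 576), 0]) cube([33, 49, 624]);
translate([551, 97, 0]) mirror([1, 0, 0]) rotate([0, atan2(240, 576), 0]) cube([33, 49, 624]);
translate([0, 1100, 0]) rotate([0, atan2(240, 576), 0]) cube([33, 49, 624]);
translate([551, 1100, 0]) mirror([1, 0, 0]) rotate([0, atan2(240, 576), 0]) cube([33, 49, 624]);
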